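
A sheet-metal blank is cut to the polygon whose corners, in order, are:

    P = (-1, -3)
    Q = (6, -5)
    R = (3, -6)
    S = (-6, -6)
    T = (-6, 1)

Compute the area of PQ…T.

37.5

Cross-terms: 23, -21, -54, -42, 19  ⇒  Σ = -75
Area = |Σ|/2 = 37.5.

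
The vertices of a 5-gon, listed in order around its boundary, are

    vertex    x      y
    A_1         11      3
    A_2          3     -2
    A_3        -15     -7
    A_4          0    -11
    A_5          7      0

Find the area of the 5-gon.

90.5

Apply the shoelace (surveyor's) formula: 2A = Σ (x_i·y_{i+1} − x_{i+1}·y_i), indices taken mod 5.
Σ = (-31) + (-51) + (165) + (77) + (21) = 181
Area = |Σ|/2 = 90.5.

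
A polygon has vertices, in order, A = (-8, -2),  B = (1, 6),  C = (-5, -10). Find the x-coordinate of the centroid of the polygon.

-4

Apply the shoelace (surveyor's) formula. First the cross-terms c_i = x_i·y_{i+1} − x_{i+1}·y_i:
  -46, 20, -70  ⇒  2A = -96, A = -48.
Then Σ (x_i + x_{i+1})·c_i = 1152, so x̄ = 1152 / (6·(-48)) = -4.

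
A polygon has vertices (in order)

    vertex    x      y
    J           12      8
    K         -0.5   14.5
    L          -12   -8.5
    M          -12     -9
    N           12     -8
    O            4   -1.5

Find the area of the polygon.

Apply the shoelace (surveyor's) formula: 2A = Σ (x_i·y_{i+1} − x_{i+1}·y_i), indices taken mod 6.
Σ = (178) + (178.25) + (6) + (204) + (14) + (50) = 630.25
Area = |Σ|/2 = 315.125.

315.125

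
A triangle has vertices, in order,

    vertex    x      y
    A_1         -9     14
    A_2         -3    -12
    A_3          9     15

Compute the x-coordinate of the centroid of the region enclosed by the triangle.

-1

Apply Gauss's area formula. First the cross-terms c_i = x_i·y_{i+1} − x_{i+1}·y_i:
  150, 63, 261  ⇒  2A = 474, A = 237.
Then Σ (x_i + x_{i+1})·c_i = -1422, so x̄ = -1422 / (6·237) = -1.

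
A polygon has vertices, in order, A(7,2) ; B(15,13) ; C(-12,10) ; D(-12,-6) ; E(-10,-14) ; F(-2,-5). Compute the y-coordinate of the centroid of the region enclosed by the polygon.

Apply the shoelace formula. First the cross-terms c_i = x_i·y_{i+1} − x_{i+1}·y_i:
  61, 306, 192, 108, 22, 31  ⇒  2A = 720, A = 360.
Then Σ (y_i + y_{i+1})·c_i = 6050, so ȳ = 6050 / (6·360) = 605/216.

605/216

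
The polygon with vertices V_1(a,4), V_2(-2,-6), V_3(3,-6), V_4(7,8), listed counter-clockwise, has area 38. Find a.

The doubled signed area Σ (x_i y_{i+1} − x_{i+1} y_i) is linear in a.
With a=0 it equals 132; the coefficient of a is -14 (from the two edges through V_1).
So -14·a + 132 = 2·38 = 76 ⇒ a = 4.

4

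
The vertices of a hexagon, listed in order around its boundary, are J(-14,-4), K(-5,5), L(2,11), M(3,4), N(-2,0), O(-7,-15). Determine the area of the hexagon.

162

Cross-terms: -90, -65, -25, 8, 30, -182  ⇒  Σ = -324
Area = |Σ|/2 = 162.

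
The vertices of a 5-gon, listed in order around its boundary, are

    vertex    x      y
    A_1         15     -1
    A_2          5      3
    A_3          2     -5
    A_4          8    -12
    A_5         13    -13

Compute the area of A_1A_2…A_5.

134.5

Σ = (50) + (-31) + (16) + (52) + (182) = 269
Area = |Σ|/2 = 134.5.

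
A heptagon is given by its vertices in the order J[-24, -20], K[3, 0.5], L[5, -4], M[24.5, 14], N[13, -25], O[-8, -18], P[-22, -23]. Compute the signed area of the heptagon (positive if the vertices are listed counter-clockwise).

Apply the shoelace (surveyor's) formula: 2A = Σ (x_i·y_{i+1} − x_{i+1}·y_i), indices taken mod 7.
Cross-terms: 48, -14.5, 168, -794.5, -434, -212, -112  ⇒  Σ = -1351
Signed area = Σ/2 = -675.5 (negative ⇒ clockwise traversal).

-675.5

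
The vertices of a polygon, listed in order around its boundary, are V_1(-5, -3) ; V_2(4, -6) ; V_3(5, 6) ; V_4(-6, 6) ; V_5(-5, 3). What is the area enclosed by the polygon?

Σ = (42) + (54) + (66) + (12) + (30) = 204
Area = |Σ|/2 = 102.

102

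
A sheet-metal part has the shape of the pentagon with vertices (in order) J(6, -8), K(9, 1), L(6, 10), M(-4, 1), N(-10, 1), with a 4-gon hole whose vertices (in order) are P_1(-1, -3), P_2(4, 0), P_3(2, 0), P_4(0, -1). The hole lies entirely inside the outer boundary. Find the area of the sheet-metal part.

Outer boundary:
Apply the shoelace formula: 2A = Σ (x_i·y_{i+1} − x_{i+1}·y_i), indices taken mod 5.
J→K: (6)(1) − (9)(-8) = 78
K→L: (9)(10) − (6)(1) = 84
L→M: (6)(1) − (-4)(10) = 46
M→N: (-4)(1) − (-10)(1) = 6
N→J: (-10)(-8) − (6)(1) = 74
Σ = 288
Area = |Σ|/2 = 144.
Hole:
Σ = (12) + (0) + (-2) + (-1) = 9
Area = |Σ|/2 = 4.5.
Net area = 144 − 4.5 = 139.5.

139.5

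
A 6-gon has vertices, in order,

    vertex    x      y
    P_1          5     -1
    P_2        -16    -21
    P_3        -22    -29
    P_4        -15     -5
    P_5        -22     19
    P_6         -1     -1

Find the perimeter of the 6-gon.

124

|P_1P_2| = √((-21)² + (-20)²) = √841 = 29
|P_2P_3| = √((-6)² + (-8)²) = √100 = 10
|P_3P_4| = √((7)² + (24)²) = √625 = 25
|P_4P_5| = √((-7)² + (24)²) = √625 = 25
|P_5P_6| = √((21)² + (-20)²) = √841 = 29
|P_6P_1| = √((6)² + (0)²) = √36 = 6
Perimeter = 29 + 10 + 25 + 25 + 29 + 6 = 124.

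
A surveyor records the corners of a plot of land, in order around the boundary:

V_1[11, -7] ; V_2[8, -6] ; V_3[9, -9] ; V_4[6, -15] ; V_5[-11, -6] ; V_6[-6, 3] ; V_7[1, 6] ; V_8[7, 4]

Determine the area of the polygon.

274.5

Apply Gauss's area formula: 2A = Σ (x_i·y_{i+1} − x_{i+1}·y_i), indices taken mod 8.
Σ = (-10) + (-18) + (-81) + (-201) + (-69) + (-39) + (-38) + (-93) = -549
Area = |Σ|/2 = 274.5.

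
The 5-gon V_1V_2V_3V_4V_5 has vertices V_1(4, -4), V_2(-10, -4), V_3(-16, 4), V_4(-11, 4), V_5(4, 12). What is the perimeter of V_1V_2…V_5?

|V_1V_2| = √((-14)² + (0)²) = √196 = 14
|V_2V_3| = √((-6)² + (8)²) = √100 = 10
|V_3V_4| = √((5)² + (0)²) = √25 = 5
|V_4V_5| = √((15)² + (8)²) = √289 = 17
|V_5V_1| = √((0)² + (-16)²) = √256 = 16
Perimeter = 14 + 10 + 5 + 17 + 16 = 62.

62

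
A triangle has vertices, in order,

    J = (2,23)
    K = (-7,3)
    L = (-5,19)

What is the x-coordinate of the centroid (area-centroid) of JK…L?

-10/3

Apply Gauss's area formula. First the cross-terms c_i = x_i·y_{i+1} − x_{i+1}·y_i:
  167, -118, -153  ⇒  2A = -104, A = -52.
Then Σ (x_i + x_{i+1})·c_i = 1040, so x̄ = 1040 / (6·(-52)) = -10/3.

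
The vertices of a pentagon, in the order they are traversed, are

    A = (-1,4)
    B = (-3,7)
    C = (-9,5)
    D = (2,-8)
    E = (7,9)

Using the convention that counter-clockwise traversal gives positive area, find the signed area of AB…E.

113

A→B: (-1)(7) − (-3)(4) = 5
B→C: (-3)(5) − (-9)(7) = 48
C→D: (-9)(-8) − (2)(5) = 62
D→E: (2)(9) − (7)(-8) = 74
E→A: (7)(4) − (-1)(9) = 37
Σ = 226
Signed area = Σ/2 = 113 (positive ⇒ counter-clockwise traversal).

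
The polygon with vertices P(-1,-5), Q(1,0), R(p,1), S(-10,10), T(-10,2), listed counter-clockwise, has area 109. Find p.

Write out the shoelace sum; only the two edges meeting at R involve p:
2·Area = [(1·1 − p·0) + (p·10 − (-10)·1)] + 137
       = 10·p + 148 = 218
⇒ p = 7.

7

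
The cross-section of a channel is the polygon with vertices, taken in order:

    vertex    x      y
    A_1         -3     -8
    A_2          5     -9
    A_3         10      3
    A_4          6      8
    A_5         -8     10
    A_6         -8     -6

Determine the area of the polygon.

Cross-terms: 67, 105, 62, 124, 128, 46  ⇒  Σ = 532
Area = |Σ|/2 = 266.

266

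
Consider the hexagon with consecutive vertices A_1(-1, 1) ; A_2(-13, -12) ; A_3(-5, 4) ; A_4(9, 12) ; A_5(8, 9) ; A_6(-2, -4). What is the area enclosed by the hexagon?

Apply the shoelace formula: 2A = Σ (x_i·y_{i+1} − x_{i+1}·y_i), indices taken mod 6.
A_1→A_2: (-1)(-12) − (-13)(1) = 25
A_2→A_3: (-13)(4) − (-5)(-12) = -112
A_3→A_4: (-5)(12) − (9)(4) = -96
A_4→A_5: (9)(9) − (8)(12) = -15
A_5→A_6: (8)(-4) − (-2)(9) = -14
A_6→A_1: (-2)(1) − (-1)(-4) = -6
Σ = -218
Area = |Σ|/2 = 109.

109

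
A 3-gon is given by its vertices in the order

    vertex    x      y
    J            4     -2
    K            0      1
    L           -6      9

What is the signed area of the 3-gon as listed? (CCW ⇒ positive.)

Apply the surveyor's formula: 2A = Σ (x_i·y_{i+1} − x_{i+1}·y_i), indices taken mod 3.
Σ = (4) + (6) + (-24) = -14
Signed area = Σ/2 = -7 (negative ⇒ clockwise traversal).

-7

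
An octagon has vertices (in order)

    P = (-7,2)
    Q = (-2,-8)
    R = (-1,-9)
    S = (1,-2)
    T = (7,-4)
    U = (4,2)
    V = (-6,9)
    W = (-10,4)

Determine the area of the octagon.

Apply the shoelace (surveyor's) formula: 2A = Σ (x_i·y_{i+1} − x_{i+1}·y_i), indices taken mod 8.
Σ = (60) + (10) + (11) + (10) + (30) + (48) + (66) + (8) = 243
Area = |Σ|/2 = 121.5.

121.5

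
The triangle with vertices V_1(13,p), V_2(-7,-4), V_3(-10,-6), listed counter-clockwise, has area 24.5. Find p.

Write out the shoelace sum; only the two edges meeting at V_1 involve p:
2·Area = [((-10)·p − 13·(-6)) + (13·(-4) − (-7)·p)] + 2
       = -3·p + 28 = 49
⇒ p = -7.

-7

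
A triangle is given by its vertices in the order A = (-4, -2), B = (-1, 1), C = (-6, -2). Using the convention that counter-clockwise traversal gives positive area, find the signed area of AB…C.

Σ = (-6) + (8) + (4) = 6
Signed area = Σ/2 = 3 (positive ⇒ counter-clockwise traversal).

3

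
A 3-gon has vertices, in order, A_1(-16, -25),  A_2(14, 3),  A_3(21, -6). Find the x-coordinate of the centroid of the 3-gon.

19/3

Apply Gauss's area formula. First the cross-terms c_i = x_i·y_{i+1} − x_{i+1}·y_i:
  302, -147, -621  ⇒  2A = -466, A = -233.
Then Σ (x_i + x_{i+1})·c_i = -8854, so x̄ = -8854 / (6·(-233)) = 19/3.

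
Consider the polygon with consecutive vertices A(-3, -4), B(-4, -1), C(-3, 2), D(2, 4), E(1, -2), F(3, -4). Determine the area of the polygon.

A→B: (-3)(-1) − (-4)(-4) = -13
B→C: (-4)(2) − (-3)(-1) = -11
C→D: (-3)(4) − (2)(2) = -16
D→E: (2)(-2) − (1)(4) = -8
E→F: (1)(-4) − (3)(-2) = 2
F→A: (3)(-4) − (-3)(-4) = -24
Σ = -70
Area = |Σ|/2 = 35.

35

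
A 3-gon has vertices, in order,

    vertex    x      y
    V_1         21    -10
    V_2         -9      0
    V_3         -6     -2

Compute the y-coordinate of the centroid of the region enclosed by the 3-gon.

-4

Apply the shoelace (surveyor's) formula. First the cross-terms c_i = x_i·y_{i+1} − x_{i+1}·y_i:
  -90, 18, 102  ⇒  2A = 30, A = 15.
Then Σ (y_i + y_{i+1})·c_i = -360, so ȳ = -360 / (6·15) = -4.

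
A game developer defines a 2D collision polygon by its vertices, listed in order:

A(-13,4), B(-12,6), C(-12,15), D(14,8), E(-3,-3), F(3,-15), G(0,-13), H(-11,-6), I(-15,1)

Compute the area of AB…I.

Apply the surveyor's formula: 2A = Σ (x_i·y_{i+1} − x_{i+1}·y_i), indices taken mod 9.
Σ = (-30) + (-108) + (-306) + (-18) + (54) + (-39) + (-143) + (-101) + (-47) = -738
Area = |Σ|/2 = 369.

369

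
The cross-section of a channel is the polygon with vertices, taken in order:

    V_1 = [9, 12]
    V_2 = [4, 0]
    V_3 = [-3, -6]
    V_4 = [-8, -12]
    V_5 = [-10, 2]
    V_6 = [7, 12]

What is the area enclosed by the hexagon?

189

Cross-terms: -48, -24, -12, -136, -134, -24  ⇒  Σ = -378
Area = |Σ|/2 = 189.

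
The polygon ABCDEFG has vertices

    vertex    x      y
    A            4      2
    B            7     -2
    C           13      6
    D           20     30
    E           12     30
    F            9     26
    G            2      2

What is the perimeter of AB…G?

80

|AB| = √((3)² + (-4)²) = √25 = 5
|BC| = √((6)² + (8)²) = √100 = 10
|CD| = √((7)² + (24)²) = √625 = 25
|DE| = √((-8)² + (0)²) = √64 = 8
|EF| = √((-3)² + (-4)²) = √25 = 5
|FG| = √((-7)² + (-24)²) = √625 = 25
|GA| = √((2)² + (0)²) = √4 = 2
Perimeter = 5 + 10 + 25 + 8 + 5 + 25 + 2 = 80.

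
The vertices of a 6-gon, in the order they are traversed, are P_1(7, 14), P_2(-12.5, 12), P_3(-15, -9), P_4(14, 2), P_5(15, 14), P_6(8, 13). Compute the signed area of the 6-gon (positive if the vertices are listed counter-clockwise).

458.75

Apply Gauss's area formula: 2A = Σ (x_i·y_{i+1} − x_{i+1}·y_i), indices taken mod 6.
Σ = (259) + (292.5) + (96) + (166) + (83) + (21) = 917.5
Signed area = Σ/2 = 458.75 (positive ⇒ counter-clockwise traversal).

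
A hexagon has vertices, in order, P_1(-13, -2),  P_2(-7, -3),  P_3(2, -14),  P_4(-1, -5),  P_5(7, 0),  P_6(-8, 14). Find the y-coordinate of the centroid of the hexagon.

178/109

Apply Gauss's area formula. First the cross-terms c_i = x_i·y_{i+1} − x_{i+1}·y_i:
  25, 104, -24, 35, 98, 198  ⇒  2A = 436, A = 218.
Then Σ (y_i + y_{i+1})·c_i = 2136, so ȳ = 2136 / (6·218) = 178/109.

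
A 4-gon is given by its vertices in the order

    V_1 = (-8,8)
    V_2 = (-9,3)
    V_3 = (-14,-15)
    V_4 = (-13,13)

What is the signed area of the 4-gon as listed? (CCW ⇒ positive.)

-76

Σ = (48) + (177) + (-377) + (0) = -152
Signed area = Σ/2 = -76 (negative ⇒ clockwise traversal).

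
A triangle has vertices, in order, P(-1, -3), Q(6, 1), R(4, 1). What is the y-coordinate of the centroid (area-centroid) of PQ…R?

-1/3

Apply Gauss's area formula. First the cross-terms c_i = x_i·y_{i+1} − x_{i+1}·y_i:
  17, 2, -11  ⇒  2A = 8, A = 4.
Then Σ (y_i + y_{i+1})·c_i = -8, so ȳ = -8 / (6·4) = -1/3.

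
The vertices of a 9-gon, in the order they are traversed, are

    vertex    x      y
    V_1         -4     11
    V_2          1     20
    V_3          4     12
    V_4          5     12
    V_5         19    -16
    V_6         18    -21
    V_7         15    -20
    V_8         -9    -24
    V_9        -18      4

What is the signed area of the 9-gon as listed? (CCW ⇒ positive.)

-912.5

Apply the surveyor's formula: 2A = Σ (x_i·y_{i+1} − x_{i+1}·y_i), indices taken mod 9.
Σ = (-91) + (-68) + (-12) + (-308) + (-111) + (-45) + (-540) + (-468) + (-182) = -1825
Signed area = Σ/2 = -912.5 (negative ⇒ clockwise traversal).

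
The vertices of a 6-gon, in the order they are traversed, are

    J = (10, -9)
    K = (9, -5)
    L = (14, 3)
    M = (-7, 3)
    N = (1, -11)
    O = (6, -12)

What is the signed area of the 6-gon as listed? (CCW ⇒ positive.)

Apply Gauss's area formula: 2A = Σ (x_i·y_{i+1} − x_{i+1}·y_i), indices taken mod 6.
Σ = (31) + (97) + (63) + (74) + (54) + (66) = 385
Signed area = Σ/2 = 192.5 (positive ⇒ counter-clockwise traversal).

192.5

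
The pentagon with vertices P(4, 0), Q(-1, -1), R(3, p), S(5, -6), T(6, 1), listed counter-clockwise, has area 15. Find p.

The doubled signed area Σ (x_i y_{i+1} − x_{i+1} y_i) is linear in p.
With p=0 it equals 18; the coefficient of p is -6 (from the two edges through R).
So -6·p + 18 = 2·15 = 30 ⇒ p = -2.

-2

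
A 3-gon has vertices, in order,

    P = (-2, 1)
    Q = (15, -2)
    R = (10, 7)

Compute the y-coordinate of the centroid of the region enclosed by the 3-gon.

Apply the shoelace formula. First the cross-terms c_i = x_i·y_{i+1} − x_{i+1}·y_i:
  -11, 125, 24  ⇒  2A = 138, A = 69.
Then Σ (y_i + y_{i+1})·c_i = 828, so ȳ = 828 / (6·69) = 2.

2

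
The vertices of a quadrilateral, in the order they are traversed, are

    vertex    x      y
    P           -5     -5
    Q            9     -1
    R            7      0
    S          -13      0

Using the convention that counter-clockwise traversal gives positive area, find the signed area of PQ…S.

Cross-terms: 50, 7, 0, 65  ⇒  Σ = 122
Signed area = Σ/2 = 61 (positive ⇒ counter-clockwise traversal).

61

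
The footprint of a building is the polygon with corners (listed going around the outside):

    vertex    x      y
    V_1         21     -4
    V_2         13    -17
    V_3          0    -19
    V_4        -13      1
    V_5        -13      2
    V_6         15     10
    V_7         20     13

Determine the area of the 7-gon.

Apply Gauss's area formula: 2A = Σ (x_i·y_{i+1} − x_{i+1}·y_i), indices taken mod 7.
V_1→V_2: (21)(-17) − (13)(-4) = -305
V_2→V_3: (13)(-19) − (0)(-17) = -247
V_3→V_4: (0)(1) − (-13)(-19) = -247
V_4→V_5: (-13)(2) − (-13)(1) = -13
V_5→V_6: (-13)(10) − (15)(2) = -160
V_6→V_7: (15)(13) − (20)(10) = -5
V_7→V_1: (20)(-4) − (21)(13) = -353
Σ = -1330
Area = |Σ|/2 = 665.

665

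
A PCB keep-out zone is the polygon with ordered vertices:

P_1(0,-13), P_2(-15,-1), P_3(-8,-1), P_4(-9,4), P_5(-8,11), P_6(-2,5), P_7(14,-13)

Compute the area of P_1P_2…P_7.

Apply the surveyor's formula: 2A = Σ (x_i·y_{i+1} − x_{i+1}·y_i), indices taken mod 7.
Cross-terms: -195, 7, -41, -67, -18, -44, -182  ⇒  Σ = -540
Area = |Σ|/2 = 270.

270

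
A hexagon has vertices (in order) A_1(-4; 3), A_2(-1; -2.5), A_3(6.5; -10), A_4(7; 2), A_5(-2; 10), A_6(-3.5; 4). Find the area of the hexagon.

Apply the shoelace formula: 2A = Σ (x_i·y_{i+1} − x_{i+1}·y_i), indices taken mod 6.
A_1→A_2: (-4)(-2.5) − (-1)(3) = 13
A_2→A_3: (-1)(-10) − (6.5)(-2.5) = 26.25
A_3→A_4: (6.5)(2) − (7)(-10) = 83
A_4→A_5: (7)(10) − (-2)(2) = 74
A_5→A_6: (-2)(4) − (-3.5)(10) = 27
A_6→A_1: (-3.5)(3) − (-4)(4) = 5.5
Σ = 228.75
Area = |Σ|/2 = 114.375.

114.375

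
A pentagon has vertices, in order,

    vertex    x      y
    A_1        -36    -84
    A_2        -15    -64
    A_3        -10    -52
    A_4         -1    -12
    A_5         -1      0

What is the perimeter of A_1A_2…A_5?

186

|A_1A_2| = √((21)² + (20)²) = √841 = 29
|A_2A_3| = √((5)² + (12)²) = √169 = 13
|A_3A_4| = √((9)² + (40)²) = √1681 = 41
|A_4A_5| = √((0)² + (12)²) = √144 = 12
|A_5A_1| = √((-35)² + (-84)²) = √8281 = 91
Perimeter = 29 + 13 + 41 + 12 + 91 = 186.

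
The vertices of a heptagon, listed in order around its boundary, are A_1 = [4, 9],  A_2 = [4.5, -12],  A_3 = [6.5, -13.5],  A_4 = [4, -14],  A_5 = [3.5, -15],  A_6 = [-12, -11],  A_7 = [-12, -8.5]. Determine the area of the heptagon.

220.875

Apply Gauss's area formula: 2A = Σ (x_i·y_{i+1} − x_{i+1}·y_i), indices taken mod 7.
A_1→A_2: (4)(-12) − (4.5)(9) = -88.5
A_2→A_3: (4.5)(-13.5) − (6.5)(-12) = 17.25
A_3→A_4: (6.5)(-14) − (4)(-13.5) = -37
A_4→A_5: (4)(-15) − (3.5)(-14) = -11
A_5→A_6: (3.5)(-11) − (-12)(-15) = -218.5
A_6→A_7: (-12)(-8.5) − (-12)(-11) = -30
A_7→A_1: (-12)(9) − (4)(-8.5) = -74
Σ = -441.75
Area = |Σ|/2 = 220.875.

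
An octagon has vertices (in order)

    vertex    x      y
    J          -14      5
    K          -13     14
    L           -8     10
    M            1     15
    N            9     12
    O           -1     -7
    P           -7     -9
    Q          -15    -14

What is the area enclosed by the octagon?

400.5

Σ = (-131) + (-18) + (-130) + (-123) + (-51) + (-40) + (-37) + (-271) = -801
Area = |Σ|/2 = 400.5.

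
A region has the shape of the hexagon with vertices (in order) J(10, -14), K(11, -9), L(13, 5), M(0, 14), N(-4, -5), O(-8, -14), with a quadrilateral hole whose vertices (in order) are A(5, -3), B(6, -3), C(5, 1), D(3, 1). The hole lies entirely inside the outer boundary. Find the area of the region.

365

Outer boundary:
Apply the shoelace (surveyor's) formula: 2A = Σ (x_i·y_{i+1} − x_{i+1}·y_i), indices taken mod 6.
Cross-terms: 64, 172, 182, 56, 16, 252  ⇒  Σ = 742
Area = |Σ|/2 = 371.
Hole:
Apply the shoelace formula: 2A = Σ (x_i·y_{i+1} − x_{i+1}·y_i), indices taken mod 4.
A→B: (5)(-3) − (6)(-3) = 3
B→C: (6)(1) − (5)(-3) = 21
C→D: (5)(1) − (3)(1) = 2
D→A: (3)(-3) − (5)(1) = -14
Σ = 12
Area = |Σ|/2 = 6.
Net area = 371 − 6 = 365.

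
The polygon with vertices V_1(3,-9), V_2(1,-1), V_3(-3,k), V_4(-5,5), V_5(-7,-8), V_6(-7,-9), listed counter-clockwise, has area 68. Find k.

The doubled signed area Σ (x_i y_{i+1} − x_{i+1} y_i) is linear in k.
With k=0 it equals 160; the coefficient of k is 6 (from the two edges through V_3).
So 6·k + 160 = 2·68 = 136 ⇒ k = -4.

-4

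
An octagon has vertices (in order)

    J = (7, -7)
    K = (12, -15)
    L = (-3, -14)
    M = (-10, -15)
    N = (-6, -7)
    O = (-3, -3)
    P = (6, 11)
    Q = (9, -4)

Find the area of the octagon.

J→K: (7)(-15) − (12)(-7) = -21
K→L: (12)(-14) − (-3)(-15) = -213
L→M: (-3)(-15) − (-10)(-14) = -95
M→N: (-10)(-7) − (-6)(-15) = -20
N→O: (-6)(-3) − (-3)(-7) = -3
O→P: (-3)(11) − (6)(-3) = -15
P→Q: (6)(-4) − (9)(11) = -123
Q→J: (9)(-7) − (7)(-4) = -35
Σ = -525
Area = |Σ|/2 = 262.5.

262.5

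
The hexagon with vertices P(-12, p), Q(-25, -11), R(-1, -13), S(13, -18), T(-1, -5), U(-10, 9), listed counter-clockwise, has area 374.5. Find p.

10

Write out the shoelace sum; only the two edges meeting at P involve p:
2·Area = [((-10)·p − (-12)·9) + ((-12)·(-11) − (-25)·p)] + 359
       = 15·p + 599 = 749
⇒ p = 10.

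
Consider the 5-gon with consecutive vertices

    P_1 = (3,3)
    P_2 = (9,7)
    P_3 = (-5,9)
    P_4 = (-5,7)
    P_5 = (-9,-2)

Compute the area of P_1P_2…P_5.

86

Σ = (-6) + (116) + (10) + (73) + (-21) = 172
Area = |Σ|/2 = 86.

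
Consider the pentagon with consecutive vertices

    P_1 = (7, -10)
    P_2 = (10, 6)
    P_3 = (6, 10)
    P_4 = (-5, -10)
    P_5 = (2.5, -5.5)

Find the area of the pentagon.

Apply the surveyor's formula: 2A = Σ (x_i·y_{i+1} − x_{i+1}·y_i), indices taken mod 5.
P_1→P_2: (7)(6) − (10)(-10) = 142
P_2→P_3: (10)(10) − (6)(6) = 64
P_3→P_4: (6)(-10) − (-5)(10) = -10
P_4→P_5: (-5)(-5.5) − (2.5)(-10) = 52.5
P_5→P_1: (2.5)(-10) − (7)(-5.5) = 13.5
Σ = 262
Area = |Σ|/2 = 131.

131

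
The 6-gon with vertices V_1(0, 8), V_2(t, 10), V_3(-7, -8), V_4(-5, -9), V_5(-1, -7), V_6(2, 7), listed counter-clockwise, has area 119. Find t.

The doubled signed area Σ (x_i y_{i+1} − x_{i+1} y_i) is linear in t.
With t=0 it equals 142; the coefficient of t is -16 (from the two edges through V_2).
So -16·t + 142 = 2·119 = 238 ⇒ t = -6.

-6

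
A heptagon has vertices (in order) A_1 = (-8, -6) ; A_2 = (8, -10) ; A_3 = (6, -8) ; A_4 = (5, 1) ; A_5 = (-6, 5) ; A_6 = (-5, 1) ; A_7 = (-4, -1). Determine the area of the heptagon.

Apply Gauss's area formula: 2A = Σ (x_i·y_{i+1} − x_{i+1}·y_i), indices taken mod 7.
Cross-terms: 128, -4, 46, 31, 19, 9, 16  ⇒  Σ = 245
Area = |Σ|/2 = 122.5.

122.5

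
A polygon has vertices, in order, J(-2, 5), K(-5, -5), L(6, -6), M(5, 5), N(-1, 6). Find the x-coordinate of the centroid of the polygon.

Apply Gauss's area formula. First the cross-terms c_i = x_i·y_{i+1} − x_{i+1}·y_i:
  35, 60, 60, 35, 7  ⇒  2A = 197, A = 98.5.
Then Σ (x_i + x_{i+1})·c_i = 594, so x̄ = 594 / (6·98.5) = 198/197.

198/197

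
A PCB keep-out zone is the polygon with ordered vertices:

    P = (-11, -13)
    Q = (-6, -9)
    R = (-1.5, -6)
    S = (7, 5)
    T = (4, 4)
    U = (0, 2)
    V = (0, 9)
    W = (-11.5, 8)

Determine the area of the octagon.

Apply the shoelace (surveyor's) formula: 2A = Σ (x_i·y_{i+1} − x_{i+1}·y_i), indices taken mod 8.
Σ = (21) + (22.5) + (34.5) + (8) + (8) + (0) + (103.5) + (237.5) = 435
Area = |Σ|/2 = 217.5.

217.5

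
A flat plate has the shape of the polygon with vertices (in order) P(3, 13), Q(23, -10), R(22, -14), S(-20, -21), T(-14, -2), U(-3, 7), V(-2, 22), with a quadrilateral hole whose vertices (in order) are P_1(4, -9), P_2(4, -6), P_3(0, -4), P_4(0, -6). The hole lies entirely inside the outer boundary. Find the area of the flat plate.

Outer boundary:
Apply the surveyor's formula: 2A = Σ (x_i·y_{i+1} − x_{i+1}·y_i), indices taken mod 7.
Σ = (-329) + (-102) + (-742) + (-254) + (-104) + (-52) + (-92) = -1675
Area = |Σ|/2 = 837.5.
Hole:
Σ = (12) + (-16) + (0) + (24) = 20
Area = |Σ|/2 = 10.
Net area = 837.5 − 10 = 827.5.

827.5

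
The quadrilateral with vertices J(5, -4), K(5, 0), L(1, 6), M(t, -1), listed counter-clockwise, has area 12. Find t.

3

Write out the shoelace sum; only the two edges meeting at M involve t:
2·Area = [(1·(-1) − t·6) + (t·(-4) − 5·(-1))] + 50
       = -10·t + 54 = 24
⇒ t = 3.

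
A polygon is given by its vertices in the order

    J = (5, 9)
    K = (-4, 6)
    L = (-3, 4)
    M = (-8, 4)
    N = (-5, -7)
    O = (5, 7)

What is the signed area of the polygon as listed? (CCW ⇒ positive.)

Apply the shoelace formula: 2A = Σ (x_i·y_{i+1} − x_{i+1}·y_i), indices taken mod 6.
Σ = (66) + (2) + (20) + (76) + (0) + (10) = 174
Signed area = Σ/2 = 87 (positive ⇒ counter-clockwise traversal).

87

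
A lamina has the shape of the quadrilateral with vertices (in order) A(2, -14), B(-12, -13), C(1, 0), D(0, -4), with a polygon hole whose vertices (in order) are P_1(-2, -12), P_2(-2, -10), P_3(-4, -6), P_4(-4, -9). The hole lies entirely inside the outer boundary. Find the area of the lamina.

83.5

Outer boundary:
Apply the shoelace (surveyor's) formula: 2A = Σ (x_i·y_{i+1} − x_{i+1}·y_i), indices taken mod 4.
A→B: (2)(-13) − (-12)(-14) = -194
B→C: (-12)(0) − (1)(-13) = 13
C→D: (1)(-4) − (0)(0) = -4
D→A: (0)(-14) − (2)(-4) = 8
Σ = -177
Area = |Σ|/2 = 88.5.
Hole:
Σ = (-4) + (-28) + (12) + (30) = 10
Area = |Σ|/2 = 5.
Net area = 88.5 − 5 = 83.5.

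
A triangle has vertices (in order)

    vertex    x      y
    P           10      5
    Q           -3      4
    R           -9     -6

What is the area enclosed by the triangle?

62

Σ = (55) + (54) + (15) = 124
Area = |Σ|/2 = 62.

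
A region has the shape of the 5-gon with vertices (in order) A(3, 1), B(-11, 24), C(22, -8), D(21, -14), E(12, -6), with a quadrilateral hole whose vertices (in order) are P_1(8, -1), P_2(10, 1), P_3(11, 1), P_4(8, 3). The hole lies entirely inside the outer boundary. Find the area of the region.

Outer boundary:
Apply the surveyor's formula: 2A = Σ (x_i·y_{i+1} − x_{i+1}·y_i), indices taken mod 5.
Σ = (83) + (-440) + (-140) + (42) + (30) = -425
Area = |Σ|/2 = 212.5.
Hole:
P_1→P_2: (8)(1) − (10)(-1) = 18
P_2→P_3: (10)(1) − (11)(1) = -1
P_3→P_4: (11)(3) − (8)(1) = 25
P_4→P_1: (8)(-1) − (8)(3) = -32
Σ = 10
Area = |Σ|/2 = 5.
Net area = 212.5 − 5 = 207.5.

207.5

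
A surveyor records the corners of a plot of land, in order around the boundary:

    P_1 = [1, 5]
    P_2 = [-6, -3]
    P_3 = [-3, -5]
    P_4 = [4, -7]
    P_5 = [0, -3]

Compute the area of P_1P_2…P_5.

40

Apply Gauss's area formula: 2A = Σ (x_i·y_{i+1} − x_{i+1}·y_i), indices taken mod 5.
Σ = (27) + (21) + (41) + (-12) + (3) = 80
Area = |Σ|/2 = 40.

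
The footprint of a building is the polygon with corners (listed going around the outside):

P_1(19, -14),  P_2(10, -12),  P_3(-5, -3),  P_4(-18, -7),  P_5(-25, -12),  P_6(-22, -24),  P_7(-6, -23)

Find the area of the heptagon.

P_1→P_2: (19)(-12) − (10)(-14) = -88
P_2→P_3: (10)(-3) − (-5)(-12) = -90
P_3→P_4: (-5)(-7) − (-18)(-3) = -19
P_4→P_5: (-18)(-12) − (-25)(-7) = 41
P_5→P_6: (-25)(-24) − (-22)(-12) = 336
P_6→P_7: (-22)(-23) − (-6)(-24) = 362
P_7→P_1: (-6)(-14) − (19)(-23) = 521
Σ = 1063
Area = |Σ|/2 = 531.5.

531.5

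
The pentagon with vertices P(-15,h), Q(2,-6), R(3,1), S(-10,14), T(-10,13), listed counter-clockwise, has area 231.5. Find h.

-8

Write out the shoelace sum; only the two edges meeting at P involve h:
2·Area = [((-10)·h − (-15)·13) + ((-15)·(-6) − 2·h)] + 82
       = -12·h + 367 = 463
⇒ h = -8.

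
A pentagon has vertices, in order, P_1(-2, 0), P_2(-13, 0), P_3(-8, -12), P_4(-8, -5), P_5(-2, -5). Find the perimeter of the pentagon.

|P_1P_2| = √((-11)² + (0)²) = √121 = 11
|P_2P_3| = √((5)² + (-12)²) = √169 = 13
|P_3P_4| = √((0)² + (7)²) = √49 = 7
|P_4P_5| = √((6)² + (0)²) = √36 = 6
|P_5P_1| = √((0)² + (5)²) = √25 = 5
Perimeter = 11 + 13 + 7 + 6 + 5 = 42.

42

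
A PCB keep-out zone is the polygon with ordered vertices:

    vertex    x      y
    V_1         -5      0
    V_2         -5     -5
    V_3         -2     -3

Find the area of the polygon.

V_1→V_2: (-5)(-5) − (-5)(0) = 25
V_2→V_3: (-5)(-3) − (-2)(-5) = 5
V_3→V_1: (-2)(0) − (-5)(-3) = -15
Σ = 15
Area = |Σ|/2 = 7.5.

7.5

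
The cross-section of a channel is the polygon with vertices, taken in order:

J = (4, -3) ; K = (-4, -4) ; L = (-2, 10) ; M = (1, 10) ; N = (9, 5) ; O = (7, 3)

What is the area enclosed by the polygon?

Cross-terms: -28, -48, -30, -85, -8, -33  ⇒  Σ = -232
Area = |Σ|/2 = 116.

116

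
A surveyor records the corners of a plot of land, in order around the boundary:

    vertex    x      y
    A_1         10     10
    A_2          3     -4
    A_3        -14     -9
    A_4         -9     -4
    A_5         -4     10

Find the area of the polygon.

212

Apply the surveyor's formula: 2A = Σ (x_i·y_{i+1} − x_{i+1}·y_i), indices taken mod 5.
A_1→A_2: (10)(-4) − (3)(10) = -70
A_2→A_3: (3)(-9) − (-14)(-4) = -83
A_3→A_4: (-14)(-4) − (-9)(-9) = -25
A_4→A_5: (-9)(10) − (-4)(-4) = -106
A_5→A_1: (-4)(10) − (10)(10) = -140
Σ = -424
Area = |Σ|/2 = 212.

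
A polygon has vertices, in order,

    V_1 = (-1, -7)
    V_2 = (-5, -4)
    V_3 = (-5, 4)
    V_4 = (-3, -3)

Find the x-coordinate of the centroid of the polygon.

-149/39

Apply the shoelace formula. First the cross-terms c_i = x_i·y_{i+1} − x_{i+1}·y_i:
  -31, -40, 27, 18  ⇒  2A = -26, A = -13.
Then Σ (x_i + x_{i+1})·c_i = 298, so x̄ = 298 / (6·(-13)) = -149/39.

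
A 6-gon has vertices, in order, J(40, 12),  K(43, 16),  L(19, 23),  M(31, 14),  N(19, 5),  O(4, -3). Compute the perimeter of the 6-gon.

|JK| = √((3)² + (4)²) = √25 = 5
|KL| = √((-24)² + (7)²) = √625 = 25
|LM| = √((12)² + (-9)²) = √225 = 15
|MN| = √((-12)² + (-9)²) = √225 = 15
|NO| = √((-15)² + (-8)²) = √289 = 17
|OJ| = √((36)² + (15)²) = √1521 = 39
Perimeter = 5 + 25 + 15 + 15 + 17 + 39 = 116.

116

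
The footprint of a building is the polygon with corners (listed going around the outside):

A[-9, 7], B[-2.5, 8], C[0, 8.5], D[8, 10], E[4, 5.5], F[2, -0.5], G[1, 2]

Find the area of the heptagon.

Apply the surveyor's formula: 2A = Σ (x_i·y_{i+1} − x_{i+1}·y_i), indices taken mod 7.
Σ = (-54.5) + (-21.25) + (-68) + (4) + (-13) + (4.5) + (25) = -123.25
Area = |Σ|/2 = 61.625.

61.625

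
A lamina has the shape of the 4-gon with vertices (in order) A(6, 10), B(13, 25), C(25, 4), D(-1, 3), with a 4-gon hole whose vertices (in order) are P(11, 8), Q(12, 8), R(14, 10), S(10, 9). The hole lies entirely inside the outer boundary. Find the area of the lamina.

247.5

Outer boundary:
Cross-terms: 20, -573, 79, -28  ⇒  Σ = -502
Area = |Σ|/2 = 251.
Hole:
Apply the shoelace (surveyor's) formula: 2A = Σ (x_i·y_{i+1} − x_{i+1}·y_i), indices taken mod 4.
Σ = (-8) + (8) + (26) + (-19) = 7
Area = |Σ|/2 = 3.5.
Net area = 251 − 3.5 = 247.5.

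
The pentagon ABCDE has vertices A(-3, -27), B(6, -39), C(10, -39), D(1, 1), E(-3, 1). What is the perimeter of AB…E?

92

|AB| = √((9)² + (-12)²) = √225 = 15
|BC| = √((4)² + (0)²) = √16 = 4
|CD| = √((-9)² + (40)²) = √1681 = 41
|DE| = √((-4)² + (0)²) = √16 = 4
|EA| = √((0)² + (-28)²) = √784 = 28
Perimeter = 15 + 4 + 41 + 4 + 28 = 92.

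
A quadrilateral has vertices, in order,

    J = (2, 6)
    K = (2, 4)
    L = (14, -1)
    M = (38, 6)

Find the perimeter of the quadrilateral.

|JK| = √((0)² + (-2)²) = √4 = 2
|KL| = √((12)² + (-5)²) = √169 = 13
|LM| = √((24)² + (7)²) = √625 = 25
|MJ| = √((-36)² + (0)²) = √1296 = 36
Perimeter = 2 + 13 + 25 + 36 = 76.

76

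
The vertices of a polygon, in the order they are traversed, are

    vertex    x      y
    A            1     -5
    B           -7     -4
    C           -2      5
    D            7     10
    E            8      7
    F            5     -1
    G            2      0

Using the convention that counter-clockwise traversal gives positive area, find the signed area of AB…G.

Apply the surveyor's formula: 2A = Σ (x_i·y_{i+1} − x_{i+1}·y_i), indices taken mod 7.
A→B: (1)(-4) − (-7)(-5) = -39
B→C: (-7)(5) − (-2)(-4) = -43
C→D: (-2)(10) − (7)(5) = -55
D→E: (7)(7) − (8)(10) = -31
E→F: (8)(-1) − (5)(7) = -43
F→G: (5)(0) − (2)(-1) = 2
G→A: (2)(-5) − (1)(0) = -10
Σ = -219
Signed area = Σ/2 = -109.5 (negative ⇒ clockwise traversal).

-109.5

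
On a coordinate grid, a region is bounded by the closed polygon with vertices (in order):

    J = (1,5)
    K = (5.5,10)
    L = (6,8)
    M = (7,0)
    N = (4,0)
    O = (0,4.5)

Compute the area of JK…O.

38

J→K: (1)(10) − (5.5)(5) = -17.5
K→L: (5.5)(8) − (6)(10) = -16
L→M: (6)(0) − (7)(8) = -56
M→N: (7)(0) − (4)(0) = 0
N→O: (4)(4.5) − (0)(0) = 18
O→J: (0)(5) − (1)(4.5) = -4.5
Σ = -76
Area = |Σ|/2 = 38.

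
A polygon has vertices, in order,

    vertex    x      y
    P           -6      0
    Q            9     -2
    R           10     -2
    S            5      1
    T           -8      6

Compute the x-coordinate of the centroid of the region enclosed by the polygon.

-61/81

Apply the shoelace formula. First the cross-terms c_i = x_i·y_{i+1} − x_{i+1}·y_i:
  12, 2, 20, 38, 36  ⇒  2A = 108, A = 54.
Then Σ (x_i + x_{i+1})·c_i = -244, so x̄ = -244 / (6·54) = -61/81.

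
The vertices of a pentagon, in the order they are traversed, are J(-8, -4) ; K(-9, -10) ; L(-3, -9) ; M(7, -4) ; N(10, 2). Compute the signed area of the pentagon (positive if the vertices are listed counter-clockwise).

100

Apply the surveyor's formula: 2A = Σ (x_i·y_{i+1} − x_{i+1}·y_i), indices taken mod 5.
Σ = (44) + (51) + (75) + (54) + (-24) = 200
Signed area = Σ/2 = 100 (positive ⇒ counter-clockwise traversal).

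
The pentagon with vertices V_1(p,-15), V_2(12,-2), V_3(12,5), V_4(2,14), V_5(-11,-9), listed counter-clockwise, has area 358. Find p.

Write out the shoelace sum; only the two edges meeting at V_1 involve p:
2·Area = [((-11)·(-15) − p·(-9)) + (p·(-2) − 12·(-15))] + 378
       = 7·p + 723 = 716
⇒ p = -1.

-1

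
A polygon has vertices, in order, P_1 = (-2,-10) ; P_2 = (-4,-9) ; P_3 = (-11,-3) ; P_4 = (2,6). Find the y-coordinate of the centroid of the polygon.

-146/59

Apply Gauss's area formula. First the cross-terms c_i = x_i·y_{i+1} − x_{i+1}·y_i:
  -22, -87, -60, -8  ⇒  2A = -177, A = -88.5.
Then Σ (y_i + y_{i+1})·c_i = 1314, so ȳ = 1314 / (6·(-88.5)) = -146/59.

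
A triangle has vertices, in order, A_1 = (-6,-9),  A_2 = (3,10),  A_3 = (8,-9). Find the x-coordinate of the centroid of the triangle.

Apply the shoelace formula. First the cross-terms c_i = x_i·y_{i+1} − x_{i+1}·y_i:
  -33, -107, -126  ⇒  2A = -266, A = -133.
Then Σ (x_i + x_{i+1})·c_i = -1330, so x̄ = -1330 / (6·(-133)) = 5/3.

5/3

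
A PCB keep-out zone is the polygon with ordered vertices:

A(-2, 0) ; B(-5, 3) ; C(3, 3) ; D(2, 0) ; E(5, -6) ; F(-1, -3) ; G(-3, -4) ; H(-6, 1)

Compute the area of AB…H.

49.5

Apply the shoelace (surveyor's) formula: 2A = Σ (x_i·y_{i+1} − x_{i+1}·y_i), indices taken mod 8.
Σ = (-6) + (-24) + (-6) + (-12) + (-21) + (-5) + (-27) + (2) = -99
Area = |Σ|/2 = 49.5.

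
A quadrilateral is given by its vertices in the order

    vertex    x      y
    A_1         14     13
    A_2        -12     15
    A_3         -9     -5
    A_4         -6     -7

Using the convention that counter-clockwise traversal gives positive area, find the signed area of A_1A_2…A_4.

307

Apply the shoelace (surveyor's) formula: 2A = Σ (x_i·y_{i+1} − x_{i+1}·y_i), indices taken mod 4.
A_1→A_2: (14)(15) − (-12)(13) = 366
A_2→A_3: (-12)(-5) − (-9)(15) = 195
A_3→A_4: (-9)(-7) − (-6)(-5) = 33
A_4→A_1: (-6)(13) − (14)(-7) = 20
Σ = 614
Signed area = Σ/2 = 307 (positive ⇒ counter-clockwise traversal).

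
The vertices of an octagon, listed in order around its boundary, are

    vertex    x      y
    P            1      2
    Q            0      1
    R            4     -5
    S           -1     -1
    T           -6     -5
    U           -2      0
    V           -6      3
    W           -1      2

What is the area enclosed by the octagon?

Apply the surveyor's formula: 2A = Σ (x_i·y_{i+1} − x_{i+1}·y_i), indices taken mod 8.
Cross-terms: 1, -4, -9, -1, -10, -6, -9, -4  ⇒  Σ = -42
Area = |Σ|/2 = 21.

21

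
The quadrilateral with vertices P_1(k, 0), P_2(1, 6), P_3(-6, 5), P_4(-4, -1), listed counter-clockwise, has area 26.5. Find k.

Write out the shoelace sum; only the two edges meeting at P_1 involve k:
2·Area = [((-4)·0 − k·(-1)) + (k·6 − 1·0)] + 67
       = 7·k + 67 = 53
⇒ k = -2.

-2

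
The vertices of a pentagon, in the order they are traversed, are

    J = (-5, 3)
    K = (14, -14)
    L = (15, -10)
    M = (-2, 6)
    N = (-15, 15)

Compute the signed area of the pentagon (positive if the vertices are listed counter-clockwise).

129

Apply the shoelace (surveyor's) formula: 2A = Σ (x_i·y_{i+1} − x_{i+1}·y_i), indices taken mod 5.
J→K: (-5)(-14) − (14)(3) = 28
K→L: (14)(-10) − (15)(-14) = 70
L→M: (15)(6) − (-2)(-10) = 70
M→N: (-2)(15) − (-15)(6) = 60
N→J: (-15)(3) − (-5)(15) = 30
Σ = 258
Signed area = Σ/2 = 129 (positive ⇒ counter-clockwise traversal).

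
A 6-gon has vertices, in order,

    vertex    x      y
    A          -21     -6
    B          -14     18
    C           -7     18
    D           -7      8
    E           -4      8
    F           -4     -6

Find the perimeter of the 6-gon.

|AB| = √((7)² + (24)²) = √625 = 25
|BC| = √((7)² + (0)²) = √49 = 7
|CD| = √((0)² + (-10)²) = √100 = 10
|DE| = √((3)² + (0)²) = √9 = 3
|EF| = √((0)² + (-14)²) = √196 = 14
|FA| = √((-17)² + (0)²) = √289 = 17
Perimeter = 25 + 7 + 10 + 3 + 14 + 17 = 76.

76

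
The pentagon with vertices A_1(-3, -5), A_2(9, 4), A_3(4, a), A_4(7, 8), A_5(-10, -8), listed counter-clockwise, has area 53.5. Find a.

4

Write out the shoelace sum; only the two edges meeting at A_3 involve a:
2·Area = [(9·a − 4·4) + (4·8 − 7·a)] + 83
       = 2·a + 99 = 107
⇒ a = 4.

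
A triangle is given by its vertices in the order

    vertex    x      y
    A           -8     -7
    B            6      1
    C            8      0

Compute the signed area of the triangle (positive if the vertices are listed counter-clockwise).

-15

Apply the shoelace (surveyor's) formula: 2A = Σ (x_i·y_{i+1} − x_{i+1}·y_i), indices taken mod 3.
Σ = (34) + (-8) + (-56) = -30
Signed area = Σ/2 = -15 (negative ⇒ clockwise traversal).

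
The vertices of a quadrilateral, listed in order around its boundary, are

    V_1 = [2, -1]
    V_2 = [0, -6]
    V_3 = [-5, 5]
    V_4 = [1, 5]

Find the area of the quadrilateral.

Apply Gauss's area formula: 2A = Σ (x_i·y_{i+1} − x_{i+1}·y_i), indices taken mod 4.
Σ = (-12) + (-30) + (-30) + (-11) = -83
Area = |Σ|/2 = 41.5.

41.5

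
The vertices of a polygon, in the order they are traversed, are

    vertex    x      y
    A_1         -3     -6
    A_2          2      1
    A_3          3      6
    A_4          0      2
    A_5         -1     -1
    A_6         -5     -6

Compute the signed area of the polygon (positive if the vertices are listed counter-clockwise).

19.5

Apply Gauss's area formula: 2A = Σ (x_i·y_{i+1} − x_{i+1}·y_i), indices taken mod 6.
Σ = (9) + (9) + (6) + (2) + (1) + (12) = 39
Signed area = Σ/2 = 19.5 (positive ⇒ counter-clockwise traversal).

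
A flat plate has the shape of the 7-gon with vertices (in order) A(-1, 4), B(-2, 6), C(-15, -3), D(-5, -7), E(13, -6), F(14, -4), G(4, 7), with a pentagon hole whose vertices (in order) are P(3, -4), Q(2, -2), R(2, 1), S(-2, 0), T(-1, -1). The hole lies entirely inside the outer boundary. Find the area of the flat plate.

Outer boundary:
Apply the surveyor's formula: 2A = Σ (x_i·y_{i+1} − x_{i+1}·y_i), indices taken mod 7.
Σ = (2) + (96) + (90) + (121) + (32) + (114) + (23) = 478
Area = |Σ|/2 = 239.
Hole:
Apply the shoelace formula: 2A = Σ (x_i·y_{i+1} − x_{i+1}·y_i), indices taken mod 5.
Cross-terms: 2, 6, 2, 2, 7  ⇒  Σ = 19
Area = |Σ|/2 = 9.5.
Net area = 239 − 9.5 = 229.5.

229.5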